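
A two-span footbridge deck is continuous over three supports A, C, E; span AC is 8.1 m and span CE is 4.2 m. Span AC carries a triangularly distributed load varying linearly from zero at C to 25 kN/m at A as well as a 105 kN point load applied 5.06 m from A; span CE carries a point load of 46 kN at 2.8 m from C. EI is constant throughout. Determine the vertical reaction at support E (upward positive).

R_E = -12.06 kN

Insert a hinge at C; M_C is the redundant, and each span becomes simply supported.
End slopes at the hinge C, treating each span as simply supported:
  span AC: triangular load, peak 25: 7w₀L³/(360EI) = 258.3/EI
  span AC: point load 105 at a = 5.06: Pab(L + a)/(6LEI) = 437.4/EI
  span CE: point load 46 at a = 2.8: Pab(L + b)/(6LEI) = 40.07/EI
  relative rotation θ_0 = (695.7 + 40.07)/EI = 735.8/EI
A unit hogging moment at C produces rotation L₁/(3EI) + L₂/(3EI) = 4.1/EI.
Slope continuity at C: θ_0 = M_C·4.1/EI, so M_C = 735.8/4.1 = 179.5 kN·m (hogging).
Span CE, ΣM about E: R_C^{CE}·4.2 = 64.4 + 179.5, so R_C^{CE} = 58.06 kN and R_E = 46 − 58.06 = -12.06 kN.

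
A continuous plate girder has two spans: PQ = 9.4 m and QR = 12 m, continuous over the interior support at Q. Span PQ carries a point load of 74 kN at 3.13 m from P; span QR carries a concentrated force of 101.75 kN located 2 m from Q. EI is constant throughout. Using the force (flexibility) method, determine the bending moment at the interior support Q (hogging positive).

M_Q = 132.4 kN·m

Insert a hinge at Q; M_Q is the redundant, and each span becomes simply supported.
End slopes at the hinge Q, treating each span as simply supported:
  span PQ: point load 74 at a = 3.13: Pab(L + a)/(6LEI) = 322.6/EI
  span QR: point load 101.75 at a = 2: Pab(L + b)/(6LEI) = 621.8/EI
  relative rotation θ_0 = (322.6 + 621.8)/EI = 944.4/EI
A unit hogging moment at Q produces rotation L₁/(3EI) + L₂/(3EI) = 7.133/EI.
Slope continuity at Q: θ_0 = M_Q·7.133/EI, so M_Q = 944.4/7.133 = 132.4 kN·m (hogging).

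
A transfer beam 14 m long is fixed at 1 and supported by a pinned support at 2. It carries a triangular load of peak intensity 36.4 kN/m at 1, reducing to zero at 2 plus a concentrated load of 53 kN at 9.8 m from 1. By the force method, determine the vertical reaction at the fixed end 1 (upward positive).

R_1 = 227 kN

Take the reaction at 2 as the redundant and release it; the primary structure is a cantilever fixed at 1.
Primary-structure tip deflection at 2 by superposition:
  triangular load, peak 36.4 at the fixed end: w₀L⁴/(30EI) = 46611/EI
  point load 53 at a = 9.8: Pa²(3L − a)/(6EI) = 27317/EI
  δ_0 = 73928/EI
Flexibility coefficient — unit upward force at 2: δ_{22} = L³/(3EI) = 914.7/EI.
The prop prevents deflection at 2: R_2 = δ_0/δ_{22} = 73928/914.7 = 80.83 kN.
Vertical equilibrium: R_1 = ΣP − R_2 = 307.8 − 80.83 = 227 kN.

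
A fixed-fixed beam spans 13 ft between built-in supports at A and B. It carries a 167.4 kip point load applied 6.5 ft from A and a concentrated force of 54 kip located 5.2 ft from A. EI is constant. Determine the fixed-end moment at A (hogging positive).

Take the two fixed-end moments M_A, M_B as redundants; the released structure is the simple span AB.
On the primary (simply-supported) span, the end slopes from the loading are:
  at A: point load 167.4 at a = 6.5: Pab(L + b)/(6LEI) = 1768/EI
  at B: point load 167.4 at a = 6.5: Pab(L + a)/(6LEI) = 1768/EI
  at A: point load 54 at a = 5.2: Pab(L + b)/(6LEI) = 584.1/EI
  at B: point load 54 at a = 5.2: Pab(L + a)/(6LEI) = 511.1/EI
  θ_A0 = 2352/EI,  θ_B0 = 2279/EI
Flexibility coefficients: a unit moment at one end gives L/(3EI) there and L/(6EI) at the far end, so f₁₁ = f₂₂ = 4.333/EI and f₁₂ = f₂₁ = 2.167/EI.
Compatibility — zero rotation at each built-in end:
  4.333 M_A + 2.167 M_B = 2352
  2.167 M_A + 4.333 M_B = 2279
Solving the pair gives M_A = 373.1 kip·ft and M_B = 339.4 kip·ft (hogging).

M_A = 373.1 kip·ft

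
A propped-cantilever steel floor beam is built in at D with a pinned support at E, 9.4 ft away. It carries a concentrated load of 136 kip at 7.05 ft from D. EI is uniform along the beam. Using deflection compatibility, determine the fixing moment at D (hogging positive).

M_D = 149.8 kip·ft

Take the reaction at E as the redundant and release it; the primary structure is a cantilever fixed at D.
Primary-structure tip deflection at E by superposition:
  point load 136 at a = 7.05: Pa²(3L − a)/(6EI) = 23827/EI
Flexibility coefficient — unit upward force at E: δ_{EE} = L³/(3EI) = 276.9/EI.
Compatibility at E: δ_0 − R_E·δ_{EE} = 0, so R_E = 23827/276.9 = 86.06 kip.
Moment equilibrium about D: M_D = Σ(load moments about D) − R_E·L = 958.8 − 86.06×9.4 = 149.8 kip·ft.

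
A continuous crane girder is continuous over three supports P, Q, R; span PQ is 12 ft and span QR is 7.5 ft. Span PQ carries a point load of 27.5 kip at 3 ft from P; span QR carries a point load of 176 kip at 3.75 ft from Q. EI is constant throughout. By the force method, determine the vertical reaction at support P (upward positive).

R_P = 10.71 kip

Insert a hinge at Q; M_Q is the redundant, and each span becomes simply supported.
End slopes at the hinge Q, treating each span as simply supported:
  span PQ: point load 27.5 at a = 3: Pab(L + a)/(6LEI) = 154.7/EI
  span QR: point load 176 at a = 3.75: Pab(L + b)/(6LEI) = 618.8/EI
  relative rotation θ_0 = (154.7 + 618.8)/EI = 773.4/EI
A unit hogging moment at Q produces rotation L₁/(3EI) + L₂/(3EI) = 6.5/EI.
Compatibility: M_Q·(L₁+L₂)/(3EI) = θ_0, giving M_Q = 119 kip·ft (hogging).
Span PQ, ΣM about P with M_Q applied at Q: R_Q^{PQ}·12 = 82.5 + 119, so R_Q^{PQ} = 16.79 kip and R_P = 27.5 − 16.79 = 10.71 kip.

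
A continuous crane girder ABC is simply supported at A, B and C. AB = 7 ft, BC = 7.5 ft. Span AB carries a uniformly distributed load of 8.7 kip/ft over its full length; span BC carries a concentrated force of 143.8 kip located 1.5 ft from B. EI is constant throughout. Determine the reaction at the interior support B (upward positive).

R_B = 174.8 kip

Release continuity at B by inserting a hinge; the redundant is the internal moment M_B. The primary structure is two simply-supported spans AB and BC.
Rotations at B on the released spans (each span's end-slope, ×1/EI):
  span AB: UDL 8.7: wL³/(24EI) = 124.3/EI
  span BC: point load 143.8 at a = 1.5: Pab(L + b)/(6LEI) = 388.3/EI
  relative rotation θ_0 = (124.3 + 388.3)/EI = 512.6/EI
A unit hogging moment at B produces rotation L₁/(3EI) + L₂/(3EI) = 4.833/EI.
Slope continuity at B: θ_0 = M_B·4.833/EI, so M_B = 512.6/4.833 = 106.1 kip·ft (hogging).
Span AB, ΣM about A with M_B applied at B: R_B^{AB}·7 = 213.2 + 106.1, so R_B^{AB} = 45.6 kip and R_A = 60.9 − 45.6 = 15.3 kip.
Span BC, ΣM about C: R_B^{BC}·7.5 = 862.8 + 106.1, so R_B^{BC} = 129.2 kip and R_C = 143.8 − 129.2 = 14.62 kip.
R_B = 45.6 + 129.2 = 174.8 kip.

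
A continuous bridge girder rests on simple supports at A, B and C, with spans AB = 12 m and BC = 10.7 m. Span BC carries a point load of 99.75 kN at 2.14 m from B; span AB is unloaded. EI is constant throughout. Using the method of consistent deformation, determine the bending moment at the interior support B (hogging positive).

M_B = 72.45 kN·m

Release continuity at B by inserting a hinge; the redundant is the internal moment M_B. The primary structure is two simply-supported spans AB and BC.
End slopes at the hinge B, treating each span as simply supported:
  span BC: point load 99.75 at a = 2.14: Pab(L + b)/(6LEI) = 548.2/EI
  relative rotation θ_0 = (0 + 548.2)/EI = 548.2/EI
A unit hogging moment at B produces rotation L₁/(3EI) + L₂/(3EI) = 7.567/EI.
Compatibility: M_B·(L₁+L₂)/(3EI) = θ_0, giving M_B = 72.45 kN·m (hogging).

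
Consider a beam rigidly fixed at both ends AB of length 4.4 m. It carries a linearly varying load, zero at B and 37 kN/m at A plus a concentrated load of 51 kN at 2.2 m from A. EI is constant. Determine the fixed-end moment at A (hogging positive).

Take the two fixed-end moments M_A, M_B as redundants; the released structure is the simple span AB.
End rotations of the released simple span under the applied load (×1/EI):
  at A: triangular load, peak 37: w₀L³/(45EI) = 70.04/EI
  at B: triangular load, peak 37: 7w₀L³/(360EI) = 61.29/EI
  at A: point load 51 at a = 2.2: Pab(L + b)/(6LEI) = 61.71/EI
  at B: point load 51 at a = 2.2: Pab(L + a)/(6LEI) = 61.71/EI
  θ_A0 = 131.8/EI,  θ_B0 = 123/EI
Flexibility coefficients: a unit moment at one end gives L/(3EI) there and L/(6EI) at the far end, so f₁₁ = f₂₂ = 1.467/EI and f₁₂ = f₂₁ = 0.7333/EI.
Compatibility — zero rotation at each built-in end:
  1.467 M_A + 0.7333 M_B = 131.8
  0.7333 M_A + 1.467 M_B = 123
Solving the pair gives M_A = 63.87 kN·m and M_B = 51.93 kN·m (hogging).

M_A = 63.87 kN·m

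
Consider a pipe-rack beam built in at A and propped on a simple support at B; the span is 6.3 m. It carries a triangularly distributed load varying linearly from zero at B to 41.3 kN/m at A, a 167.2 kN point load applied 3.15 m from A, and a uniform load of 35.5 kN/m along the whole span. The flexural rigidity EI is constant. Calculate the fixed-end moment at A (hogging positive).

Release the roller at B. Primary structure: cantilever fixed at A.
Primary-structure tip deflection at B by superposition:
  triangular load, peak 41.3 at the fixed end: w₀L⁴/(30EI) = 2169/EI
  point load 167.2 at a = 3.15: Pa²(3L − a)/(6EI) = 4355/EI
  UDL 35.5: wL⁴/(8EI) = 6990/EI
  δ_0 = 13514/EI
Tip deflection under a unit load at B: L³/(3EI) = 83.35/EI.
Compatibility at B: δ_0 − R_B·δ_{BB} = 0, so R_B = 13514/83.35 = 162.1 kN.
Moment equilibrium about A: M_A = Σ(load moments about A) − R_B·L = 1504 − 162.1×6.3 = 482.9 kN·m.

M_A = 482.9 kN·m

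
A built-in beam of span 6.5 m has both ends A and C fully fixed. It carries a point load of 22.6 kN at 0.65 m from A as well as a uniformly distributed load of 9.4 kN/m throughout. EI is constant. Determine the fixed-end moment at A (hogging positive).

M_A = 44.99 kN·m

Release both end moments; the primary structure is a simply-supported span AC with redundants M_A and M_C.
End rotations of the released simple span under the applied load (×1/EI):
  at A: point load 22.6 at a = 0.65: Pab(L + b)/(6LEI) = 27.21/EI
  at C: point load 22.6 at a = 0.65: Pab(L + a)/(6LEI) = 15.76/EI
  at A: UDL 9.4: wL³/(24EI) = 107.6/EI
  at C: UDL 9.4: wL³/(24EI) = 107.6/EI
  θ_A0 = 134.8/EI,  θ_C0 = 123.3/EI
Flexibility coefficients: a unit moment at one end gives L/(3EI) there and L/(6EI) at the far end, so f₁₁ = f₂₂ = 2.167/EI and f₁₂ = f₂₁ = 1.083/EI.
Compatibility — zero rotation at each built-in end:
  2.167 M_A + 1.083 M_C = 134.8
  1.083 M_A + 2.167 M_C = 123.3
Solving the pair gives M_A = 44.99 kN·m and M_C = 34.42 kN·m (hogging).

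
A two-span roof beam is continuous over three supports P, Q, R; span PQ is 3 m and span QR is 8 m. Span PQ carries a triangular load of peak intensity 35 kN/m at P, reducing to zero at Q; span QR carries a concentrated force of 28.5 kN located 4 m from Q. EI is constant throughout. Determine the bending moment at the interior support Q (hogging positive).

M_Q = 36.1 kN·m

Take M_Q as the redundant. Released structure: two simple spans PQ and QR with a hinge at Q.
Discontinuity in slope at Q on the released structure — sum the simple-span end rotations:
  span PQ: triangular load, peak 35: 7w₀L³/(360EI) = 18.38/EI
  span QR: point load 28.5 at a = 4: Pab(L + b)/(6LEI) = 114/EI
  relative rotation θ_0 = (18.38 + 114)/EI = 132.4/EI
A unit hogging moment at Q produces rotation L₁/(3EI) + L₂/(3EI) = 3.667/EI.
Compatibility: M_Q·(L₁+L₂)/(3EI) = θ_0, giving M_Q = 36.1 kN·m (hogging).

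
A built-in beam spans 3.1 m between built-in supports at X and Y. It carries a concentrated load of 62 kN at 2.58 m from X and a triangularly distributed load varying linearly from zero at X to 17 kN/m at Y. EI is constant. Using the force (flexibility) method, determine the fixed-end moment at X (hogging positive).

Release both end moments; the primary structure is a simply-supported span XY with redundants M_X and M_Y.
End rotations of the released simple span under the applied load (×1/EI):
  at X: point load 62 at a = 2.58: Pab(L + b)/(6LEI) = 16.19/EI
  at Y: point load 62 at a = 2.58: Pab(L + a)/(6LEI) = 25.4/EI
  at X: triangular load, peak 17: 7w₀L³/(360EI) = 9.848/EI
  at Y: triangular load, peak 17: w₀L³/(45EI) = 11.25/EI
  θ_X0 = 26.04/EI,  θ_Y0 = 36.66/EI
Flexibility coefficients: a unit moment at one end gives L/(3EI) there and L/(6EI) at the far end, so f₁₁ = f₂₂ = 1.033/EI and f₁₂ = f₂₁ = 0.5167/EI.
Compatibility — zero rotation at each built-in end:
  1.033 M_X + 0.5167 M_Y = 26.04
  0.5167 M_X + 1.033 M_Y = 36.66
Solving the pair gives M_X = 9.947 kN·m and M_Y = 30.5 kN·m (hogging).

M_X = 9.947 kN·m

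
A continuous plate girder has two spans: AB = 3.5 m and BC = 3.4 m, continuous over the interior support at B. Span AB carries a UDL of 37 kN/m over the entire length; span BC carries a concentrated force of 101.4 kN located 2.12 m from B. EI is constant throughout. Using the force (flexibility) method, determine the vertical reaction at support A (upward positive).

R_A = 48.7 kN

Take M_B as the redundant. Released structure: two simple spans AB and BC with a hinge at B.
End slopes at the hinge B, treating each span as simply supported:
  span AB: UDL 37: wL³/(24EI) = 66.1/EI
  span BC: point load 101.4 at a = 2.12: Pab(L + b)/(6LEI) = 63.12/EI
  relative rotation θ_0 = (66.1 + 63.12)/EI = 129.2/EI
A unit hogging moment at B produces rotation L₁/(3EI) + L₂/(3EI) = 2.3/EI.
Slope continuity at B: θ_0 = M_B·2.3/EI, so M_B = 129.2/2.3 = 56.18 kN·m (hogging).
Span AB, ΣM about A with M_B applied at B: R_B^{AB}·3.5 = 226.6 + 56.18, so R_B^{AB} = 80.8 kN and R_A = 129.5 − 80.8 = 48.7 kN.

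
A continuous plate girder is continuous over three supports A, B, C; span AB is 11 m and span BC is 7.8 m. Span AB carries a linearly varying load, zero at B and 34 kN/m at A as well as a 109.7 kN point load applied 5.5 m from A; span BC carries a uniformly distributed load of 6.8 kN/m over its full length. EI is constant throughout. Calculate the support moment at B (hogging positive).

Take M_B as the redundant. Released structure: two simple spans AB and BC with a hinge at B.
Rotations at B on the released spans (each span's end-slope, ×1/EI):
  span AB: triangular load, peak 34: 7w₀L³/(360EI) = 879.9/EI
  span AB: point load 109.7 at a = 5.5: Pab(L + a)/(6LEI) = 829.6/EI
  span BC: UDL 6.8: wL³/(24EI) = 134.5/EI
  relative rotation θ_0 = (1710 + 134.5)/EI = 1844/EI
A unit hogging moment at B produces rotation L₁/(3EI) + L₂/(3EI) = 6.267/EI.
Slope continuity at B: θ_0 = M_B·6.267/EI, so M_B = 1844/6.267 = 294.3 kN·m (hogging).

M_B = 294.3 kN·m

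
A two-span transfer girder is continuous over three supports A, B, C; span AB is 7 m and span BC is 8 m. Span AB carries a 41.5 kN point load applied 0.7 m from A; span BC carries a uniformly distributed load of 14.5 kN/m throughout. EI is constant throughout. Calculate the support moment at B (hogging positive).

Take M_B as the redundant. Released structure: two simple spans AB and BC with a hinge at B.
Rotations at B on the released spans (each span's end-slope, ×1/EI):
  span AB: point load 41.5 at a = 0.7: Pab(L + a)/(6LEI) = 33.55/EI
  span BC: UDL 14.5: wL³/(24EI) = 309.3/EI
  relative rotation θ_0 = (33.55 + 309.3)/EI = 342.9/EI
A unit hogging moment at B produces rotation L₁/(3EI) + L₂/(3EI) = 5/EI.
Compatibility: M_B·(L₁+L₂)/(3EI) = θ_0, giving M_B = 68.58 kN·m (hogging).

M_B = 68.58 kN·m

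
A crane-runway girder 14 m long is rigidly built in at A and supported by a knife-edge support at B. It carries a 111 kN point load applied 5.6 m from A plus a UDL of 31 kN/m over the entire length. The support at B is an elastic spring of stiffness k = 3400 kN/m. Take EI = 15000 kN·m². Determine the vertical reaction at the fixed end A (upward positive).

Release the roller at B. Primary structure: cantilever fixed at A.
Free-end deflection of the primary structure under the applied loading (downward +):
  point load 111 at a = 5.6: Pa²(3L − a)/(6EI) = 21118/EI
  UDL 31: wL⁴/(8EI) = 148862/EI
  δ_0 = 169980/EI
Tip deflection under a unit load at B: L³/(3EI) = 914.7/EI.
With EI = 15000 kN·m²: δ_0 = 11.332 m and δ_{BB} = 0.060978 m/kN.
Compatibility — the spring shortens by R_B/k under the reaction it provides: δ_0 − R_B·δ_{BB} = R_B/k. With 1/k = 0.000294 m/kN, R_B = δ_0 / (δ_{BB} + 1/k) = 11.332 / (0.060978 + 0.000294) = 184.9 kN.
Vertical equilibrium: R_A = ΣP − R_B = 545 − 184.9 = 360.1 kN.

R_A = 360.1 kN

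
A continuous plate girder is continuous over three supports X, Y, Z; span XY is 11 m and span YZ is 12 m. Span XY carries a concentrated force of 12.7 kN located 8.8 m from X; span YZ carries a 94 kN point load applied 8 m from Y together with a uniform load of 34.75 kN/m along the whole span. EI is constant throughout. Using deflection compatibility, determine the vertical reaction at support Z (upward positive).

Release continuity at Y by inserting a hinge; the redundant is the internal moment M_Y. The primary structure is two simply-supported spans XY and YZ.
End slopes at the hinge Y, treating each span as simply supported:
  span XY: point load 12.7 at a = 8.8: Pab(L + a)/(6LEI) = 73.76/EI
  span YZ: point load 94 at a = 8: Pab(L + b)/(6LEI) = 668.4/EI
  span YZ: UDL 34.75: wL³/(24EI) = 2502/EI
  relative rotation θ_0 = (73.76 + 3170)/EI = 3244/EI
A unit hogging moment at Y produces rotation L₁/(3EI) + L₂/(3EI) = 7.667/EI.
Compatibility: M_Y·(L₁+L₂)/(3EI) = θ_0, giving M_Y = 423.2 kN·m (hogging).
Span YZ, ΣM about Z: R_Y^{YZ}·12 = 2878 + 423.2, so R_Y^{YZ} = 275.1 kN and R_Z = 511 − 275.1 = 235.9 kN.

R_Z = 235.9 kN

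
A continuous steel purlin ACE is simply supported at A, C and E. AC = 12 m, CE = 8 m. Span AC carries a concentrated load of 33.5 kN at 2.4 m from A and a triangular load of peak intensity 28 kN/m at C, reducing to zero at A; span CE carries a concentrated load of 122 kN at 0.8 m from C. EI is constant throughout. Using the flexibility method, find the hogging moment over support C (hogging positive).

M_C = 217.8 kN·m

Release continuity at C by inserting a hinge; the redundant is the internal moment M_C. The primary structure is two simply-supported spans AC and CE.
End slopes at the hinge C, treating each span as simply supported:
  span AC: point load 33.5 at a = 2.4: Pab(L + a)/(6LEI) = 154.4/EI
  span AC: triangular load, peak 28: w₀L³/(45EI) = 1075/EI
  span CE: point load 122 at a = 0.8: Pab(L + b)/(6LEI) = 222.5/EI
  relative rotation θ_0 = (1230 + 222.5)/EI = 1452/EI
A unit hogging moment at C produces rotation L₁/(3EI) + L₂/(3EI) = 6.667/EI.
Compatibility: M_C·(L₁+L₂)/(3EI) = θ_0, giving M_C = 217.8 kN·m (hogging).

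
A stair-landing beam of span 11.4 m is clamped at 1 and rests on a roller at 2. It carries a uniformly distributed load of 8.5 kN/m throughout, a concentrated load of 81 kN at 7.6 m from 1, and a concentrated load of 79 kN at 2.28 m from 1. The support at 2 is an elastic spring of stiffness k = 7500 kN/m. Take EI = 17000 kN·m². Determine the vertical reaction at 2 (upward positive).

Take the reaction at 2 as the redundant and release it; the primary structure is a cantilever fixed at 1.
Free-end deflection of the primary structure under the applied loading (downward +):
  UDL 8.5: wL⁴/(8EI) = 17945/EI
  point load 81 at a = 7.6: Pa²(3L − a)/(6EI) = 20742/EI
  point load 79 at a = 2.28: Pa²(3L − a)/(6EI) = 2185/EI
  δ_0 = 40872/EI
Flexibility coefficient — unit upward force at 2: δ_{22} = L³/(3EI) = 493.8/EI.
With EI = 17000 kN·m²: δ_0 = 2.4042 m and δ_{22} = 0.02905 m/kN.
Compatibility — the spring shortens by R_2/k under the reaction it provides: δ_0 − R_2·δ_{22} = R_2/k. With 1/k = 0.000133 m/kN, R_2 = δ_0 / (δ_{22} + 1/k) = 2.4042 / (0.02905 + 0.000133) = 82.38 kN.

R_2 = 82.38 kN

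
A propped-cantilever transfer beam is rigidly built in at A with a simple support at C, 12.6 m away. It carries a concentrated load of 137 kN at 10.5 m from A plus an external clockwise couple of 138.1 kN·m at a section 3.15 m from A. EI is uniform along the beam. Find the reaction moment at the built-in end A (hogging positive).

Choose R_C as the redundant. The primary structure is the cantilever fixed at A.
Primary-structure tip deflection at C by superposition:
  point load 137 at a = 10.5: Pa²(3L − a)/(6EI) = 68724/EI
  clockwise couple 138.1 at a = 3.15: M₀a(2L − a)/(2EI) = 4796/EI
  δ_0 = 73520/EI
Flexibility coefficient — unit upward force at C: δ_{CC} = L³/(3EI) = 666.8/EI.
The prop prevents deflection at C: R_C = δ_0/δ_{CC} = 73520/666.8 = 110.3 kN.
Moment equilibrium about A: M_A = Σ(load moments about A) − R_C·L = 1577 − 110.3×12.6 = 187.3 kN·m.

M_A = 187.3 kN·m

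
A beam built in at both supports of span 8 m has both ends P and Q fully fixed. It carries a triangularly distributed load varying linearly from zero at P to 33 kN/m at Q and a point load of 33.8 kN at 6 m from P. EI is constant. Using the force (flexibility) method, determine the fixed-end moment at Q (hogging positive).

Take the two fixed-end moments M_P, M_Q as redundants; the released structure is the simple span PQ.
Simple-span end rotations at P and Q under the given loads:
  at P: triangular load, peak 33: 7w₀L³/(360EI) = 328.5/EI
  at Q: triangular load, peak 33: w₀L³/(45EI) = 375.5/EI
  at P: point load 33.8 at a = 6: Pab(L + b)/(6LEI) = 84.5/EI
  at Q: point load 33.8 at a = 6: Pab(L + a)/(6LEI) = 118.3/EI
  θ_P0 = 413/EI,  θ_Q0 = 493.8/EI
Flexibility coefficients: a unit moment at one end gives L/(3EI) there and L/(6EI) at the far end, so f₁₁ = f₂₂ = 2.667/EI and f₁₂ = f₂₁ = 1.333/EI.
Compatibility — zero rotation at each built-in end:
  2.667 M_P + 1.333 M_Q = 413
  1.333 M_P + 2.667 M_Q = 493.8
Solving the pair gives M_P = 83.08 kN·m and M_Q = 143.6 kN·m (hogging).

M_Q = 143.6 kN·m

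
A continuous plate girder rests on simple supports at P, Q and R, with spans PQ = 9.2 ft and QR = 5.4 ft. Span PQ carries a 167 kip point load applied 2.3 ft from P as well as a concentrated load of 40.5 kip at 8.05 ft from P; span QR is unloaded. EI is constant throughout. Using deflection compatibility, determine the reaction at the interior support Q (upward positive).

R_Q = 117.6 kip

Insert a hinge at Q; M_Q is the redundant, and each span becomes simply supported.
Rotations at Q on the released spans (each span's end-slope, ×1/EI):
  span PQ: point load 167 at a = 2.3: Pab(L + a)/(6LEI) = 552.1/EI
  span PQ: point load 40.5 at a = 8.05: Pab(L + a)/(6LEI) = 117.2/EI
  relative rotation θ_0 = (669.3 + 0)/EI = 669.3/EI
A unit hogging moment at Q produces rotation L₁/(3EI) + L₂/(3EI) = 4.867/EI.
Compatibility: M_Q·(L₁+L₂)/(3EI) = θ_0, giving M_Q = 137.5 kip·ft (hogging).
Span PQ, ΣM about P with M_Q applied at Q: R_Q^{PQ}·9.2 = 710.1 + 137.5, so R_Q^{PQ} = 92.14 kip and R_P = 207.5 − 92.14 = 115.4 kip.
Span QR, ΣM about R: R_Q^{QR}·5.4 = 0 + 137.5, so R_Q^{QR} = 25.47 kip and R_R = 0 − 25.47 = -25.47 kip.
R_Q = 92.14 + 25.47 = 117.6 kip.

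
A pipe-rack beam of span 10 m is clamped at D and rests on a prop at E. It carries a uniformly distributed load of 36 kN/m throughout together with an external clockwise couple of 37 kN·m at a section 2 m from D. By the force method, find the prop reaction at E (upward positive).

R_E = 137 kN

Take the reaction at E as the redundant and release it; the primary structure is a cantilever fixed at D.
Downward deflection at the released point E due to the loads:
  UDL 36: wL⁴/(8EI) = 45000/EI
  clockwise couple 37 at a = 2: M₀a(2L − a)/(2EI) = 666/EI
  δ_0 = 45666/EI
Flexibility coefficient — unit upward force at E: δ_{EE} = L³/(3EI) = 333.3/EI.
Compatibility at E: δ_0 − R_E·δ_{EE} = 0, so R_E = 45666/333.3 = 137 kN.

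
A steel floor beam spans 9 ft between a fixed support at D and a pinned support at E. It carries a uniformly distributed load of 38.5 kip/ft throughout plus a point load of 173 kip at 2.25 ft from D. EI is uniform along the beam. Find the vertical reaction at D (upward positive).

Choose R_E as the redundant. The primary structure is the cantilever fixed at D.
Free-end deflection of the primary structure under the applied loading (downward +):
  UDL 38.5: wL⁴/(8EI) = 31575/EI
  point load 173 at a = 2.25: Pa²(3L − a)/(6EI) = 3613/EI
  δ_0 = 35188/EI
Flexibility coefficient — unit upward force at E: δ_{EE} = L³/(3EI) = 243/EI.
The prop prevents deflection at E: R_E = δ_0/δ_{EE} = 35188/243 = 144.8 kip.
Vertical equilibrium: R_D = ΣP − R_E = 519.5 − 144.8 = 374.7 kip.

R_D = 374.7 kip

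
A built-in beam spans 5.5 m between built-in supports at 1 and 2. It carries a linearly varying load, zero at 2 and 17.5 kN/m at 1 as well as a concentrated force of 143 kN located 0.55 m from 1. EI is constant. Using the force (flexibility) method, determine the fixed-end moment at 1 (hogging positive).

Release both end moments; the primary structure is a simply-supported span 12 with redundants M_1 and M_2.
End rotations of the released simple span under the applied load (×1/EI):
  at 1: triangular load, peak 17.5: w₀L³/(45EI) = 64.7/EI
  at 2: triangular load, peak 17.5: 7w₀L³/(360EI) = 56.61/EI
  at 1: point load 143 at a = 0.55: Pab(L + b)/(6LEI) = 123.3/EI
  at 2: point load 143 at a = 0.55: Pab(L + a)/(6LEI) = 71.37/EI
  θ_10 = 188/EI,  θ_20 = 128/EI
Flexibility coefficients: a unit moment at one end gives L/(3EI) there and L/(6EI) at the far end, so f₁₁ = f₂₂ = 1.833/EI and f₁₂ = f₂₁ = 0.9167/EI.
Compatibility — zero rotation at each built-in end:
  1.833 M_1 + 0.9167 M_2 = 188
  0.9167 M_1 + 1.833 M_2 = 128
Solving the pair gives M_1 = 90.18 kN·m and M_2 = 24.72 kN·m (hogging).

M_1 = 90.18 kN·m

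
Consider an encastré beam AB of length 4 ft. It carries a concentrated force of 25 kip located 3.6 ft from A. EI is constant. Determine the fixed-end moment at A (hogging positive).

Release both end moments; the primary structure is a simply-supported span AB with redundants M_A and M_B.
End rotations of the released simple span under the applied load (×1/EI):
  at A: point load 25 at a = 3.6: Pab(L + b)/(6LEI) = 6.6/EI
  at B: point load 25 at a = 3.6: Pab(L + a)/(6LEI) = 11.4/EI
  θ_A0 = 6.6/EI,  θ_B0 = 11.4/EI
Flexibility coefficients: a unit moment at one end gives L/(3EI) there and L/(6EI) at the far end, so f₁₁ = f₂₂ = 1.333/EI and f₁₂ = f₂₁ = 0.6667/EI.
Compatibility — zero rotation at each built-in end:
  1.333 M_A + 0.6667 M_B = 6.6
  0.6667 M_A + 1.333 M_B = 11.4
Solving the pair gives M_A = 0.9 kip·ft and M_B = 8.1 kip·ft (hogging).

M_A = 0.9 kip·ft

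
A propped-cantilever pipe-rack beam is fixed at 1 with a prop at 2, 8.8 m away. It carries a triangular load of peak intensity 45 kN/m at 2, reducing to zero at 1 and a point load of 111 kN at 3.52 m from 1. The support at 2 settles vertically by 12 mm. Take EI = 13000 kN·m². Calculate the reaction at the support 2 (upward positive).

R_2 = 131.3 kN

Remove the prop at 2; the released (primary) structure is a cantilever built in at 1.
Primary-structure tip deflection at 2 by superposition:
  triangular load, peak 45 at the free end: 11w₀L⁴/(120EI) = 24737/EI
  point load 111 at a = 3.52: Pa²(3L − a)/(6EI) = 5245/EI
  δ_0 = 29982/EI
Flexibility coefficient — unit upward force at 2: δ_{22} = L³/(3EI) = 227.2/EI.
With EI = 13000 kN·m²: δ_0 = 2.3063 m and δ_{22} = 0.017474 m/kN.
Compatibility — the beam at 2 must follow the support down by 0.012 m: δ_0 − R_2·δ_{22} = 0.012, so R_2 = (2.3063 − 0.012)/0.017474 = 131.3 kN.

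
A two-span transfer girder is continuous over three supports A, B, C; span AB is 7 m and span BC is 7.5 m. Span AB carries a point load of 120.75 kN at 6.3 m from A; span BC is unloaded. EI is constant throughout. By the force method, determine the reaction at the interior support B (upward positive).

R_B = 118.3 kN

Take M_B as the redundant. Released structure: two simple spans AB and BC with a hinge at B.
Rotations at B on the released spans (each span's end-slope, ×1/EI):
  span AB: point load 120.75 at a = 6.3: Pab(L + a)/(6LEI) = 168.6/EI
  relative rotation θ_0 = (168.6 + 0)/EI = 168.6/EI
A unit hogging moment at B produces rotation L₁/(3EI) + L₂/(3EI) = 4.833/EI.
Compatibility: M_B·(L₁+L₂)/(3EI) = θ_0, giving M_B = 34.89 kN·m (hogging).
Span AB, ΣM about A with M_B applied at B: R_B^{AB}·7 = 760.7 + 34.89, so R_B^{AB} = 113.7 kN and R_A = 120.8 − 113.7 = 7.091 kN.
Span BC, ΣM about C: R_B^{BC}·7.5 = 0 + 34.89, so R_B^{BC} = 4.652 kN and R_C = 0 − 4.652 = -4.652 kN.
R_B = 113.7 + 4.652 = 118.3 kN.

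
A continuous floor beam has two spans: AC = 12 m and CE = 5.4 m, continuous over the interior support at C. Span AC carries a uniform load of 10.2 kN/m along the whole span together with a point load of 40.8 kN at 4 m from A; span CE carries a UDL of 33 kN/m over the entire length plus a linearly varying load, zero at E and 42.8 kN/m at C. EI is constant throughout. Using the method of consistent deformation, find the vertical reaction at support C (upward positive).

Release continuity at C by inserting a hinge; the redundant is the internal moment M_C. The primary structure is two simply-supported spans AC and CE.
Discontinuity in slope at C on the released structure — sum the simple-span end rotations:
  span AC: UDL 10.2: wL³/(24EI) = 734.4/EI
  span AC: point load 40.8 at a = 4: Pab(L + a)/(6LEI) = 290.1/EI
  span CE: UDL 33: wL³/(24EI) = 216.5/EI
  span CE: triangular load, peak 42.8: w₀L³/(45EI) = 149.8/EI
  relative rotation θ_0 = (1025 + 366.3)/EI = 1391/EI
A unit hogging moment at C produces rotation L₁/(3EI) + L₂/(3EI) = 5.8/EI.
Slope continuity at C: θ_0 = M_C·5.8/EI, so M_C = 1391/5.8 = 239.8 kN·m (hogging).
Span AC, ΣM about A with M_C applied at C: R_C^{AC}·12 = 897.6 + 239.8, so R_C^{AC} = 94.78 kN and R_A = 163.2 − 94.78 = 68.42 kN.
Span CE, ΣM about E: R_C^{CE}·5.4 = 897.2 + 239.8, so R_C^{CE} = 210.5 kN and R_E = 293.8 − 210.5 = 83.21 kN.
R_C = 94.78 + 210.5 = 305.3 kN.

R_C = 305.3 kN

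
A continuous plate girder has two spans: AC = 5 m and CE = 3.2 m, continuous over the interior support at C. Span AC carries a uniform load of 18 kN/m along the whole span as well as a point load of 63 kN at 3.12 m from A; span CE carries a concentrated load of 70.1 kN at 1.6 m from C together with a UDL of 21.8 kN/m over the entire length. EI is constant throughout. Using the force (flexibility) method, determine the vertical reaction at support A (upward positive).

Take M_C as the redundant. Released structure: two simple spans AC and CE with a hinge at C.
End slopes at the hinge C, treating each span as simply supported:
  span AC: UDL 18: wL³/(24EI) = 93.75/EI
  span AC: point load 63 at a = 3.12: Pab(L + a)/(6LEI) = 100/EI
  span CE: point load 70.1 at a = 1.6: Pab(L + b)/(6LEI) = 44.86/EI
  span CE: UDL 21.8: wL³/(24EI) = 29.76/EI
  relative rotation θ_0 = (193.8 + 74.63)/EI = 268.4/EI
A unit hogging moment at C produces rotation L₁/(3EI) + L₂/(3EI) = 2.733/EI.
Slope continuity at C: θ_0 = M_C·2.733/EI, so M_C = 268.4/2.733 = 98.19 kN·m (hogging).
Span AC, ΣM about A with M_C applied at C: R_C^{AC}·5 = 421.6 + 98.19, so R_C^{AC} = 104 kN and R_A = 153 − 104 = 49.05 kN.

R_A = 49.05 kN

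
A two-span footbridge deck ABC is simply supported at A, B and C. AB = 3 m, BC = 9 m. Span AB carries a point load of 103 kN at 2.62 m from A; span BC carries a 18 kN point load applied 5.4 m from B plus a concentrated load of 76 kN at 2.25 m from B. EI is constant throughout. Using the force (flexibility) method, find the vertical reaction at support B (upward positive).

Release continuity at B by inserting a hinge; the redundant is the internal moment M_B. The primary structure is two simply-supported spans AB and BC.
Rotations at B on the released spans (each span's end-slope, ×1/EI):
  span AB: point load 103 at a = 2.62: Pab(L + a)/(6LEI) = 32.02/EI
  span BC: point load 18 at a = 5.4: Pab(L + b)/(6LEI) = 81.65/EI
  span BC: point load 76 at a = 2.25: Pab(L + b)/(6LEI) = 336.7/EI
  relative rotation θ_0 = (32.02 + 418.3)/EI = 450.3/EI
A unit hogging moment at B produces rotation L₁/(3EI) + L₂/(3EI) = 4/EI.
Slope continuity at B: θ_0 = M_B·4/EI, so M_B = 450.3/4 = 112.6 kN·m (hogging).
Span AB, ΣM about A with M_B applied at B: R_B^{AB}·3 = 269.9 + 112.6, so R_B^{AB} = 127.5 kN and R_A = 103 − 127.5 = -24.48 kN.
Span BC, ΣM about C: R_B^{BC}·9 = 577.8 + 112.6, so R_B^{BC} = 76.71 kN and R_C = 94 − 76.71 = 17.29 kN.
R_B = 127.5 + 76.71 = 204.2 kN.

R_B = 204.2 kN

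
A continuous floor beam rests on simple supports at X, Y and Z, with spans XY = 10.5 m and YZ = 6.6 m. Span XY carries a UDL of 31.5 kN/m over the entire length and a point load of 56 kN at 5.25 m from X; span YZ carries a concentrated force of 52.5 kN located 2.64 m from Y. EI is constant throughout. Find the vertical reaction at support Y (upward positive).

R_Y = 313.7 kN

Take M_Y as the redundant. Released structure: two simple spans XY and YZ with a hinge at Y.
End slopes at the hinge Y, treating each span as simply supported:
  span XY: UDL 31.5: wL³/(24EI) = 1519/EI
  span XY: point load 56 at a = 5.25: Pab(L + a)/(6LEI) = 385.9/EI
  span YZ: point load 52.5 at a = 2.64: Pab(L + b)/(6LEI) = 146.4/EI
  relative rotation θ_0 = (1905 + 146.4)/EI = 2052/EI
A unit hogging moment at Y produces rotation L₁/(3EI) + L₂/(3EI) = 5.7/EI.
Slope continuity at Y: θ_0 = M_Y·5.7/EI, so M_Y = 2052/5.7 = 359.9 kN·m (hogging).
Span XY, ΣM about X with M_Y applied at Y: R_Y^{XY}·10.5 = 2030 + 359.9, so R_Y^{XY} = 227.7 kN and R_X = 386.8 − 227.7 = 159.1 kN.
Span YZ, ΣM about Z: R_Y^{YZ}·6.6 = 207.9 + 359.9, so R_Y^{YZ} = 86.04 kN and R_Z = 52.5 − 86.04 = -33.54 kN.
R_Y = 227.7 + 86.04 = 313.7 kN.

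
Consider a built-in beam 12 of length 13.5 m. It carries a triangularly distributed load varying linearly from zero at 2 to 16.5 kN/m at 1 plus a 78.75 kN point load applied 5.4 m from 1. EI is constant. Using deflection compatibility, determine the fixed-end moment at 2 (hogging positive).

Release both end moments; the primary structure is a simply-supported span 12 with redundants M_1 and M_2.
End rotations of the released simple span under the applied load (×1/EI):
  at 1: triangular load, peak 16.5: w₀L³/(45EI) = 902.1/EI
  at 2: triangular load, peak 16.5: 7w₀L³/(360EI) = 789.4/EI
  at 1: point load 78.75 at a = 5.4: Pab(L + b)/(6LEI) = 918.5/EI
  at 2: point load 78.75 at a = 5.4: Pab(L + a)/(6LEI) = 803.7/EI
  θ_10 = 1821/EI,  θ_20 = 1593/EI
Flexibility coefficients: a unit moment at one end gives L/(3EI) there and L/(6EI) at the far end, so f₁₁ = f₂₂ = 4.5/EI and f₁₂ = f₂₁ = 2.25/EI.
Compatibility — zero rotation at each built-in end:
  4.5 M_1 + 2.25 M_2 = 1821
  2.25 M_1 + 4.5 M_2 = 1593
Solving the pair gives M_1 = 303.4 kN·m and M_2 = 202.3 kN·m (hogging).

M_2 = 202.3 kN·m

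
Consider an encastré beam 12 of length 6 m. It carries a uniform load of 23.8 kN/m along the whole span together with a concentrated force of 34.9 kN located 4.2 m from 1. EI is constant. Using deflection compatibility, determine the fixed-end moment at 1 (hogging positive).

Take the two fixed-end moments M_1, M_2 as redundants; the released structure is the simple span 12.
End rotations of the released simple span under the applied load (×1/EI):
  at 1: UDL 23.8: wL³/(24EI) = 214.2/EI
  at 2: UDL 23.8: wL³/(24EI) = 214.2/EI
  at 1: point load 34.9 at a = 4.2: Pab(L + b)/(6LEI) = 57.17/EI
  at 2: point load 34.9 at a = 4.2: Pab(L + a)/(6LEI) = 74.76/EI
  θ_10 = 271.4/EI,  θ_20 = 289/EI
Flexibility coefficients: a unit moment at one end gives L/(3EI) there and L/(6EI) at the far end, so f₁₁ = f₂₂ = 2/EI and f₁₂ = f₂₁ = 1/EI.
Compatibility — zero rotation at each built-in end:
  2 M_1 + 1 M_2 = 271.4
  1 M_1 + 2 M_2 = 289
Solving the pair gives M_1 = 84.59 kN·m and M_2 = 102.2 kN·m (hogging).

M_1 = 84.59 kN·m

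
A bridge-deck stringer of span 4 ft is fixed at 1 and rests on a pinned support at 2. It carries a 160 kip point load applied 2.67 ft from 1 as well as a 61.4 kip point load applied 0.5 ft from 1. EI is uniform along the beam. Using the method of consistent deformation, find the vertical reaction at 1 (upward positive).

R_1 = 136.9 kip

Choose R_2 as the redundant. The primary structure is the cantilever fixed at 1.
Free-end deflection of the primary structure under the applied loading (downward +):
  point load 160 at a = 2.67: Pa²(3L − a)/(6EI) = 1774/EI
  point load 61.4 at a = 0.5: Pa²(3L − a)/(6EI) = 29.42/EI
  δ_0 = 1803/EI
Flexibility coefficient — unit upward force at 2: δ_{22} = L³/(3EI) = 21.33/EI.
Compatibility at 2: δ_0 − R_2·δ_{22} = 0, so R_2 = 1803/21.33 = 84.52 kip.
Vertical equilibrium: R_1 = ΣP − R_2 = 221.4 − 84.52 = 136.9 kip.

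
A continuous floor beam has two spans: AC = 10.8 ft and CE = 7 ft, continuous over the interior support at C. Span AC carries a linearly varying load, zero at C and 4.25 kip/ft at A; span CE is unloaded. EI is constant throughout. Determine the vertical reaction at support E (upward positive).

Take M_C as the redundant. Released structure: two simple spans AC and CE with a hinge at C.
Discontinuity in slope at C on the released structure — sum the simple-span end rotations:
  span AC: triangular load, peak 4.25: 7w₀L³/(360EI) = 104.1/EI
  relative rotation θ_0 = (104.1 + 0)/EI = 104.1/EI
A unit hogging moment at C produces rotation L₁/(3EI) + L₂/(3EI) = 5.933/EI.
Slope continuity at C: θ_0 = M_C·5.933/EI, so M_C = 104.1/5.933 = 17.55 kip·ft (hogging).
Span CE, ΣM about E: R_C^{CE}·7 = 0 + 17.55, so R_C^{CE} = 2.506 kip and R_E = 0 − 2.506 = -2.506 kip.

R_E = -2.506 kip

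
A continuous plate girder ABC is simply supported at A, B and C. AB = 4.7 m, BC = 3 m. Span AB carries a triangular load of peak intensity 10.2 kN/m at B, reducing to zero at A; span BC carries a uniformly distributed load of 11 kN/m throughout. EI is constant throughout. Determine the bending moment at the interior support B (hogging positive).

M_B = 13.99 kN·m

Take M_B as the redundant. Released structure: two simple spans AB and BC with a hinge at B.
Discontinuity in slope at B on the released structure — sum the simple-span end rotations:
  span AB: triangular load, peak 10.2: w₀L³/(45EI) = 23.53/EI
  span BC: UDL 11: wL³/(24EI) = 12.38/EI
  relative rotation θ_0 = (23.53 + 12.38)/EI = 35.91/EI
A unit hogging moment at B produces rotation L₁/(3EI) + L₂/(3EI) = 2.567/EI.
Slope continuity at B: θ_0 = M_B·2.567/EI, so M_B = 35.91/2.567 = 13.99 kN·m (hogging).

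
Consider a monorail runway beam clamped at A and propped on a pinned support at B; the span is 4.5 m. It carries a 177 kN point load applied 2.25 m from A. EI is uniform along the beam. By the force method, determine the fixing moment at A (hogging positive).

Take the reaction at B as the redundant and release it; the primary structure is a cantilever fixed at A.
Primary-structure tip deflection at B by superposition:
  point load 177 at a = 2.25: Pa²(3L − a)/(6EI) = 1680/EI
Tip deflection under a unit load at B: L³/(3EI) = 30.38/EI.
The prop prevents deflection at B: R_B = δ_0/δ_{BB} = 1680/30.38 = 55.31 kN.
Moment equilibrium about A: M_A = Σ(load moments about A) − R_B·L = 398.2 − 55.31×4.5 = 149.3 kN·m.

M_A = 149.3 kN·m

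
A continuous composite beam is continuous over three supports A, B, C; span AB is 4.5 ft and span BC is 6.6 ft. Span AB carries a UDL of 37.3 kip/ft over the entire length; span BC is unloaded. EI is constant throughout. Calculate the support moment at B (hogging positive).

M_B = 38.28 kip·ft

Take M_B as the redundant. Released structure: two simple spans AB and BC with a hinge at B.
Discontinuity in slope at B on the released structure — sum the simple-span end rotations:
  span AB: UDL 37.3: wL³/(24EI) = 141.6/EI
  relative rotation θ_0 = (141.6 + 0)/EI = 141.6/EI
A unit hogging moment at B produces rotation L₁/(3EI) + L₂/(3EI) = 3.7/EI.
Compatibility: M_B·(L₁+L₂)/(3EI) = θ_0, giving M_B = 38.28 kip·ft (hogging).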